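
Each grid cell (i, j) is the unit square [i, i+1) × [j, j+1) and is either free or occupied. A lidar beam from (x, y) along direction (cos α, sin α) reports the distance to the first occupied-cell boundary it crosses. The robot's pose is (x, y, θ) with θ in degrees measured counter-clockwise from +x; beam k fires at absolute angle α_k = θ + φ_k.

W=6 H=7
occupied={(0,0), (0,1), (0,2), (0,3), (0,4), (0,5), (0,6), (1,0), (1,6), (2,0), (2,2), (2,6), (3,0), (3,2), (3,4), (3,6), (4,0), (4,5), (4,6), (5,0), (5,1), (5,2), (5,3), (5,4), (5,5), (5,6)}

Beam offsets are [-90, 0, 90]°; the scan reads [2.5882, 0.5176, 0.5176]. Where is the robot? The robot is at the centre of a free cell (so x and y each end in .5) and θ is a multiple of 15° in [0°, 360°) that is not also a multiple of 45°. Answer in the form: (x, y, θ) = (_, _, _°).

(x, y, θ) = (3.5, 5.5, 285°)

The pose lattice has 16·16 = 256 candidates. Test each by forward raycasting.
  (1.5, 2.5, 255°): beam 1 = 0.5176 ≠ 2.5882 ✗
  (3.5, 1.5, 240°): beam 1 = 1.0000 ≠ 2.5882 ✗
  (4.5, 1.5, 165°): beam 1 = 1.9319 ≠ 2.5882 ✗
  (1.5, 4.5, 60°): beam 1 = 4.0415 ≠ 2.5882 ✗
  …
  (3.5, 5.5, 285°): r_1=2.5882, r_2=0.5176, r_3=0.5176 — all match ✓
No second candidate reproduces the full scan.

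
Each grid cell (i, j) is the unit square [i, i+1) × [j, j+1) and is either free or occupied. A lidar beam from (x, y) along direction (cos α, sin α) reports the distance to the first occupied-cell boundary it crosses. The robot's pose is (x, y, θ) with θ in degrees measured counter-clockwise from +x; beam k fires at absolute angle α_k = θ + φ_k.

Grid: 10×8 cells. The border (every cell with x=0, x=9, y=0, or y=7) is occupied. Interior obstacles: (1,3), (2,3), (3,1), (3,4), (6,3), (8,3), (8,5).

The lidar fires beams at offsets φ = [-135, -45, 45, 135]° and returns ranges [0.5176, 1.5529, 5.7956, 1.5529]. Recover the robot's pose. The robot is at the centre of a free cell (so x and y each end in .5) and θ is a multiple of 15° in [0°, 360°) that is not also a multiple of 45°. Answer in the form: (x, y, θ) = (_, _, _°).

(x, y, θ) = (1.5, 5.5, 330°)

The pose lattice has 41·16 = 656 candidates. Test each by forward raycasting.
  (4.5, 2.5, 300°): beam 1 = 1.9319 ≠ 0.5176 ✗
  (6.5, 2.5, 30°): beam 1 = 1.5529 ≠ 0.5176 ✗
  (4.5, 2.5, 105°): beam 1 = 3.0000 ≠ 0.5176 ✗
  (7.5, 1.5, 240°): beam 1 = 1.9319 ≠ 0.5176 ✗
  …
  (1.5, 5.5, 330°): r_1=0.5176, r_2=1.5529, r_3=5.7956, r_4=1.5529 — all match ✓
No second candidate reproduces the full scan.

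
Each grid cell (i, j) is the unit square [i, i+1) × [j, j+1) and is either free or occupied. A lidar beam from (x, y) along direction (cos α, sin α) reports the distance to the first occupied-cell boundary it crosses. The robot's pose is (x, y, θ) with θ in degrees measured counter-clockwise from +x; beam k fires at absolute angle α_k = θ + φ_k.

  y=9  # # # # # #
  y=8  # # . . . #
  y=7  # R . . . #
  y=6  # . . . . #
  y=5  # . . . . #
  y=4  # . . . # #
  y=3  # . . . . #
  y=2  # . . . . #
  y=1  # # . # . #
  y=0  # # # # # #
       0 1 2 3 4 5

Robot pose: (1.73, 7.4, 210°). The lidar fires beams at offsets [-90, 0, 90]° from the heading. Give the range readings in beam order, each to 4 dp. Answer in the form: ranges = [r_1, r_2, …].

ranges = [0.6928, 0.8429, 6.5400]

beam 1: φ=-90°, α=120°
  direction (-0.5000, 0.8660); cell (1,7); t to first gridline: x 1.4600, y 0.6928 (then +2.0000 / +1.1547)
    (1,8) via y @ 0.6928  # hit
  → r_1 = 0.6928
beam 2: φ=0°, α=210°
  direction (-0.8660, -0.5000); cell (1,7); t to first gridline: x 0.8429, y 0.8000 (then +1.1547 / +2.0000)
    (1,6) via y @ 0.8000
    (0,6) via x @ 0.8429  # hit
  → r_2 = 0.8429
beam 3: φ=90°, α=300°
  direction (0.5000, -0.8660); cell (1,7); t to first gridline: x 0.5400, y 0.4619 (then +2.0000 / +1.1547)
    (1,6) via y @ 0.4619
    (2,6) via x @ 0.5400
    (2,5) via y @ 1.6166
    (3,5) via x @ 2.5400
    (3,4) via y @ 2.7713
    (3,3) via y @ 3.9260
    (4,3) via x @ 4.5400
    (4,2) via y @ 5.0807
    (4,1) via y @ 6.2354
    (5,1) via x @ 6.5400  # hit
  → r_3 = 6.5400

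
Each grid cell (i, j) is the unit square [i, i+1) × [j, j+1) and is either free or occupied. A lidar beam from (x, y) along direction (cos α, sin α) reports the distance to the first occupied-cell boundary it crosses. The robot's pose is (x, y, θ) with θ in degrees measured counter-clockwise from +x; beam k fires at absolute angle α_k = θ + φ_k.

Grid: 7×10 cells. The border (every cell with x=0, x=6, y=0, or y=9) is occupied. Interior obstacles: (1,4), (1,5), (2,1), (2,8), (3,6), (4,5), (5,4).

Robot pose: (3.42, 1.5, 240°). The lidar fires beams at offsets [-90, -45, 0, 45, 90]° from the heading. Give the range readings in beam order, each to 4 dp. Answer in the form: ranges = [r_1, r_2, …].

ranges = [0.4850, 0.4348, 0.5774, 0.5176, 1.0000]

beam 1: φ=-90°, α=150°
  direction (-0.8660, 0.5000); cell (3,1); t to first gridline: x 0.4850, y 1.0000 (then +1.1547 / +2.0000)
    (2,1) via x @ 0.4850  # hit
  → r_1 = 0.4850
beam 2: φ=-45°, α=195°
  direction (-0.9659, -0.2588); cell (3,1); t to first gridline: x 0.4348, y 1.9319 (then +1.0353 / +3.8637)
    (2,1) via x @ 0.4348  # hit
  → r_2 = 0.4348
beam 3: φ=0°, α=240°
  direction (-0.5000, -0.8660); cell (3,1); t to first gridline: x 0.8400, y 0.5774 (then +2.0000 / +1.1547)
    (3,0) via y @ 0.5774  # hit
  → r_3 = 0.5774
beam 4: φ=45°, α=285°
  direction (0.2588, -0.9659); cell (3,1); t to first gridline: x 2.2409, y 0.5176 (then +3.8637 / +1.0353)
    (3,0) via y @ 0.5176  # hit
  → r_4 = 0.5176
beam 5: φ=90°, α=330°
  direction (0.8660, -0.5000); cell (3,1); t to first gridline: x 0.6697, y 1.0000 (then +1.1547 / +2.0000)
    (4,1) via x @ 0.6697
    (4,0) via y @ 1.0000  # hit
  → r_5 = 1.0000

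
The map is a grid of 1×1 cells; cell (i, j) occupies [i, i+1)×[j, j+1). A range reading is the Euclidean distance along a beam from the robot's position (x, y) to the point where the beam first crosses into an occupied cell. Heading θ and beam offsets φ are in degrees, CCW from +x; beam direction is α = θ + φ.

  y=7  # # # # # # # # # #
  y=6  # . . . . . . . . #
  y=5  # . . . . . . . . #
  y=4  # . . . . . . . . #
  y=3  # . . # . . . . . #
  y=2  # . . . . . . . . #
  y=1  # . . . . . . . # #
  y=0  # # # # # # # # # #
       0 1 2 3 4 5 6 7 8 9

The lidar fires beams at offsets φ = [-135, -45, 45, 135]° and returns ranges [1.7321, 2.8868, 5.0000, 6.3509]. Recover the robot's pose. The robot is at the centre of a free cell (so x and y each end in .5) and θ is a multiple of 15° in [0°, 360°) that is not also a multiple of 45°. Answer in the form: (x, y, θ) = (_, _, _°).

Candidates: 46 free-cell centres × 16 headings = 736 poses. Raycast each; keep the one whose scan matches to 4 dp.
  (7.5, 1.5, 15°): beam 1 = 0.5774 ≠ 1.7321 ✗
  (3.5, 5.5, 165°): beam 1 = 3.0000 ≠ 1.7321 ✗
  (1.5, 5.5, 60°): beam 1 = 4.6587 ≠ 1.7321 ✗
  …
  (3.5, 5.5, 195°): r_1=1.7321, r_2=2.8868, r_3=5.0000, r_4=6.3509 — all match ✓
Only this pose fits every beam.

(x, y, θ) = (3.5, 5.5, 195°)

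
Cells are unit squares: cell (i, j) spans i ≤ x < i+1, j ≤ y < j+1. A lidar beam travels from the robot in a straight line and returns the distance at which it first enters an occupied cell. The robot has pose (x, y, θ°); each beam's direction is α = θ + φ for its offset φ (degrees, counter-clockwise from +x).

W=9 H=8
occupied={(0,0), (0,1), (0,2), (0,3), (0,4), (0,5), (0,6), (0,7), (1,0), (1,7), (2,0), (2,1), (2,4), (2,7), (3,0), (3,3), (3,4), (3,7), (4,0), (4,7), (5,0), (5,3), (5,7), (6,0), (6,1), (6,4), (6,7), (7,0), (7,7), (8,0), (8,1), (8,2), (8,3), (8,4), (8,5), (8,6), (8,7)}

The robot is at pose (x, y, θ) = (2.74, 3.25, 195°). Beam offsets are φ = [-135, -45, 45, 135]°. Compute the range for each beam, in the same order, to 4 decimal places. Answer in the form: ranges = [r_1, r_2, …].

ranges = [0.5200, 2.0092, 1.4434, 0.3002]

beam 1: φ=-135°, α=60°
  dir = (cos 60°, sin 60°) = (0.5000, 0.8660); from cell (2,3)
  next x-line at t=0.5200, next y-line at t=0.8660; Δt_x=2.0000, Δt_y=1.1547
    x: enter (3,3) at t=0.5200 ← occupied
  → r_1 = 0.5200
beam 2: φ=-45°, α=150°
  dir = (cos 150°, sin 150°) = (-0.8660, 0.5000); from cell (2,3)
  next x-line at t=0.8545, next y-line at t=1.5000; Δt_x=1.1547, Δt_y=2.0000
    x: enter (1,3) at t=0.8545
    y: enter (1,4) at t=1.5000
    x: enter (0,4) at t=2.0092 ← occupied
  → r_2 = 2.0092
beam 3: φ=45°, α=240°
  dir = (cos 240°, sin 240°) = (-0.5000, -0.8660); from cell (2,3)
  next x-line at t=1.4800, next y-line at t=0.2887; Δt_x=2.0000, Δt_y=1.1547
    y: enter (2,2) at t=0.2887
    y: enter (2,1) at t=1.4434 ← occupied
  → r_3 = 1.4434
beam 4: φ=135°, α=330°
  dir = (cos 330°, sin 330°) = (0.8660, -0.5000); from cell (2,3)
  next x-line at t=0.3002, next y-line at t=0.5000; Δt_x=1.1547, Δt_y=2.0000
    x: enter (3,3) at t=0.3002 ← occupied
  → r_4 = 0.3002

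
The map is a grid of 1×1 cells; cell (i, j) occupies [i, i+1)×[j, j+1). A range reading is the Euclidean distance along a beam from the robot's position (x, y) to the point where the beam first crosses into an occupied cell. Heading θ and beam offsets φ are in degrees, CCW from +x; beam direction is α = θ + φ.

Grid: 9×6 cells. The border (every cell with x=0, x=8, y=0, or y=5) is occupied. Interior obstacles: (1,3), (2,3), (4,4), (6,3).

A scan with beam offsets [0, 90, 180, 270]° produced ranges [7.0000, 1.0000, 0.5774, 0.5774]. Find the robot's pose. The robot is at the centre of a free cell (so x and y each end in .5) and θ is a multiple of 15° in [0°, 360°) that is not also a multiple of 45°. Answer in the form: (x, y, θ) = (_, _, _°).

(x, y, θ) = (1.5, 1.5, 30°)

Enumerate (i+0.5, j+0.5, θ) over the 24 free cells and 16 admissible headings. For each, cast all 4 beams and compare to the given ranges.
  (7.5, 4.5, 15°): beam 1 = 0.5176 ≠ 7.0000 ✗
  (7.5, 1.5, 75°): beam 1 = 1.9319 ≠ 7.0000 ✗
  (2.5, 2.5, 330°): beam 1 = 3.0000 ≠ 7.0000 ✗
  …
  (1.5, 1.5, 30°): r_1=7.0000, r_2=1.0000, r_3=0.5774, r_4=0.5774 — all match ✓
Only this pose fits every beam.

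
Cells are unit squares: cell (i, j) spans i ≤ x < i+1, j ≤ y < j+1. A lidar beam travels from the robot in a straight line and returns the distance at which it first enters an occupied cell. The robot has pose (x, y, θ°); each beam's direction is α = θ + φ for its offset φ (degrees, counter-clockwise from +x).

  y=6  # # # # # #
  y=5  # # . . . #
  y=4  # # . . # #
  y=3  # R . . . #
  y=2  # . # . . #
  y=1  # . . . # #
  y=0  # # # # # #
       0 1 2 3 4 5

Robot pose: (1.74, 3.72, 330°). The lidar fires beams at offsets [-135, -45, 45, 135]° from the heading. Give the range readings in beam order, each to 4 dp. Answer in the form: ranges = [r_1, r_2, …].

ranges = [0.7661, 1.0046, 2.3397, 0.2899]

beam 1: φ=-135°, α=195°
  cosα=-0.9659 sinα=-0.2588 | (1,3) | tMaxX 0.7661 tMaxY 2.7819 | tΔX 1.0353 tΔY 3.8637
    t=0.7661 [x] (0,3) — stop
  → r_1 = 0.7661
beam 2: φ=-45°, α=285°
  cosα=0.2588 sinα=-0.9659 | (1,3) | tMaxX 1.0046 tMaxY 0.7454 | tΔX 3.8637 tΔY 1.0353
    t=0.7454 [y] (1,2)
    t=1.0046 [x] (2,2) — stop
  → r_2 = 1.0046
beam 3: φ=45°, α=15°
  cosα=0.9659 sinα=0.2588 | (1,3) | tMaxX 0.2692 tMaxY 1.0818 | tΔX 1.0353 tΔY 3.8637
    t=0.2692 [x] (2,3)
    t=1.0818 [y] (2,4)
    t=1.3044 [x] (3,4)
    t=2.3397 [x] (4,4) — stop
  → r_3 = 2.3397
beam 4: φ=135°, α=105°
  cosα=-0.2588 sinα=0.9659 | (1,3) | tMaxX 2.8591 tMaxY 0.2899 | tΔX 3.8637 tΔY 1.0353
    t=0.2899 [y] (1,4) — stop
  → r_4 = 0.2899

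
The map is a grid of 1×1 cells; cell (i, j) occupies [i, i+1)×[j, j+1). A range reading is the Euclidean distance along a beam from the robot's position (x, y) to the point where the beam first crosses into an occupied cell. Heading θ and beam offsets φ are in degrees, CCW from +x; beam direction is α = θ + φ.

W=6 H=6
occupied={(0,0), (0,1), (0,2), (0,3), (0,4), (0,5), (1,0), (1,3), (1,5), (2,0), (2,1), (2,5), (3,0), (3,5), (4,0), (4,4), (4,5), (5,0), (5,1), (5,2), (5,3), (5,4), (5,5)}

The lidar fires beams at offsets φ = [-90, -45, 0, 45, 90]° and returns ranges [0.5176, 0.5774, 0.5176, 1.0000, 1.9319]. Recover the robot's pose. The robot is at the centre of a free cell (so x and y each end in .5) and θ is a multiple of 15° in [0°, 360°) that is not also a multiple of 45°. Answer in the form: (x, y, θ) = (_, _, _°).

(x, y, θ) = (3.5, 4.5, 105°)

The pose lattice has 13·16 = 208 candidates. Test each by forward raycasting.
  (3.5, 3.5, 15°): beam 1 = 2.5882 ≠ 0.5176 ✗
  (2.5, 3.5, 330°): beam 1 = 2.8868 ≠ 0.5176 ✗
  (4.5, 2.5, 120°): beam 1 = 0.5774 ≠ 0.5176 ✗
  (3.5, 1.5, 345°): beam 3 = 1.5529 ≠ 0.5176 ✗
  …
  (3.5, 4.5, 105°): r_1=0.5176, r_2=0.5774, r_3=0.5176, r_4=1.0000, r_5=1.9319 — all match ✓
Only this pose fits every beam.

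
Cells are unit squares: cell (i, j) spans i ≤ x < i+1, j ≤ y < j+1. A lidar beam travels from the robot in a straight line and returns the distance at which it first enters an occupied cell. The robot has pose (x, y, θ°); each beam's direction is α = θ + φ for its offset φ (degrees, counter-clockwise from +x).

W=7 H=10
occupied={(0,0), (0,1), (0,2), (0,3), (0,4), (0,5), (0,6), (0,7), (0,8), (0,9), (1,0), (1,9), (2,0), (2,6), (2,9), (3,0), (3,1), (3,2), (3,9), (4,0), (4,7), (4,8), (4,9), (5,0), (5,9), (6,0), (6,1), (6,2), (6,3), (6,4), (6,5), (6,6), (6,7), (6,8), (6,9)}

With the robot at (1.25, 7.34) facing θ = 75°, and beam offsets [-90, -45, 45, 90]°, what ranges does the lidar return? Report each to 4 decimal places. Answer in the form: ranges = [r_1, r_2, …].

ranges = [1.3137, 3.1754, 0.5000, 0.2588]

beam 1: φ=-90°, α=345°
  direction (0.9659, -0.2588); cell (1,7); t to first gridline: x 0.7765, y 1.3137 (then +1.0353 / +3.8637)
    (2,7) via x @ 0.7765
    (2,6) via y @ 1.3137  # hit
  → r_1 = 1.3137
beam 2: φ=-45°, α=30°
  direction (0.8660, 0.5000); cell (1,7); t to first gridline: x 0.8660, y 1.3200 (then +1.1547 / +2.0000)
    (2,7) via x @ 0.8660
    (2,8) via y @ 1.3200
    (3,8) via x @ 2.0207
    (4,8) via x @ 3.1754  # hit
  → r_2 = 3.1754
beam 3: φ=45°, α=120°
  direction (-0.5000, 0.8660); cell (1,7); t to first gridline: x 0.5000, y 0.7621 (then +2.0000 / +1.1547)
    (0,7) via x @ 0.5000  # hit
  → r_3 = 0.5000
beam 4: φ=90°, α=165°
  direction (-0.9659, 0.2588); cell (1,7); t to first gridline: x 0.2588, y 2.5500 (then +1.0353 / +3.8637)
    (0,7) via x @ 0.2588  # hit
  → r_4 = 0.2588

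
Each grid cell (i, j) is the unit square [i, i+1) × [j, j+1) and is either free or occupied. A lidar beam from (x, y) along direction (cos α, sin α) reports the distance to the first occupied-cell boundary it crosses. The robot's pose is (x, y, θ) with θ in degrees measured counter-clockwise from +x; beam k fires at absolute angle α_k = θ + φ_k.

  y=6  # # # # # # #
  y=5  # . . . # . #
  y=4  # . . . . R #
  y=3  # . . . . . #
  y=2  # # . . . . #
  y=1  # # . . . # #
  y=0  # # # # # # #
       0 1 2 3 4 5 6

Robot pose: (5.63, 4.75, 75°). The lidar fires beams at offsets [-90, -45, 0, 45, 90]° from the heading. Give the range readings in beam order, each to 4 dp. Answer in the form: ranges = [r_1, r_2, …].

ranges = [0.3831, 0.4272, 1.2941, 1.2600, 0.9659]

beam 1: φ=-90°, α=345°
  d=(0.9659,-0.2588)  start (5,4)  tX=0.3831 tY=2.8978  stride 1/|dx|=1.0353 1/|dy|=3.8637
    cross x-line → (6,4), t=0.3831 (wall)
  → r_1 = 0.3831
beam 2: φ=-45°, α=30°
  d=(0.8660,0.5000)  start (5,4)  tX=0.4272 tY=0.5000  stride 1/|dx|=1.1547 1/|dy|=2.0000
    cross x-line → (6,4), t=0.4272 (wall)
  → r_2 = 0.4272
beam 3: φ=0°, α=75°
  d=(0.2588,0.9659)  start (5,4)  tX=1.4296 tY=0.2588  stride 1/|dx|=3.8637 1/|dy|=1.0353
    cross y-line → (5,5), t=0.2588
    cross y-line → (5,6), t=1.2941 (wall)
  → r_3 = 1.2941
beam 4: φ=45°, α=120°
  d=(-0.5000,0.8660)  start (5,4)  tX=1.2600 tY=0.2887  stride 1/|dx|=2.0000 1/|dy|=1.1547
    cross y-line → (5,5), t=0.2887
    cross x-line → (4,5), t=1.2600 (wall)
  → r_4 = 1.2600
beam 5: φ=90°, α=165°
  d=(-0.9659,0.2588)  start (5,4)  tX=0.6522 tY=0.9659  stride 1/|dx|=1.0353 1/|dy|=3.8637
    cross x-line → (4,4), t=0.6522
    cross y-line → (4,5), t=0.9659 (wall)
  → r_5 = 0.9659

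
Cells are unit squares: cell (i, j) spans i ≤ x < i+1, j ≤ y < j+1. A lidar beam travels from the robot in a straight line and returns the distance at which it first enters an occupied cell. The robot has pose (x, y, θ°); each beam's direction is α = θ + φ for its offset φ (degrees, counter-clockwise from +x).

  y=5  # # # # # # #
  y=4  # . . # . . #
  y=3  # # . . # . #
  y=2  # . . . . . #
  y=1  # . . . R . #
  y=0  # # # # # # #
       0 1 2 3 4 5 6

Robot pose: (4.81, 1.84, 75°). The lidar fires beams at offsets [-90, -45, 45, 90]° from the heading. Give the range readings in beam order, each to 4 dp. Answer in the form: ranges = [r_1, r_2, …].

ranges = [1.2320, 1.3741, 1.3395, 3.9444]

beam 1: φ=-90°, α=345°
  d=(0.9659,-0.2588)  start (4,1)  tX=0.1967 tY=3.2455  stride 1/|dx|=1.0353 1/|dy|=3.8637
    cross x-line → (5,1), t=0.1967
    cross x-line → (6,1), t=1.2320 (wall)
  → r_1 = 1.2320
beam 2: φ=-45°, α=30°
  d=(0.8660,0.5000)  start (4,1)  tX=0.2194 tY=0.3200  stride 1/|dx|=1.1547 1/|dy|=2.0000
    cross x-line → (5,1), t=0.2194
    cross y-line → (5,2), t=0.3200
    cross x-line → (6,2), t=1.3741 (wall)
  → r_2 = 1.3741
beam 3: φ=45°, α=120°
  d=(-0.5000,0.8660)  start (4,1)  tX=1.6200 tY=0.1848  stride 1/|dx|=2.0000 1/|dy|=1.1547
    cross y-line → (4,2), t=0.1848
    cross y-line → (4,3), t=1.3395 (wall)
  → r_3 = 1.3395
beam 4: φ=90°, α=165°
  d=(-0.9659,0.2588)  start (4,1)  tX=0.8386 tY=0.6182  stride 1/|dx|=1.0353 1/|dy|=3.8637
    cross y-line → (4,2), t=0.6182
    cross x-line → (3,2), t=0.8386
    cross x-line → (2,2), t=1.8738
    cross x-line → (1,2), t=2.9091
    cross x-line → (0,2), t=3.9444 (wall)
  → r_4 = 3.9444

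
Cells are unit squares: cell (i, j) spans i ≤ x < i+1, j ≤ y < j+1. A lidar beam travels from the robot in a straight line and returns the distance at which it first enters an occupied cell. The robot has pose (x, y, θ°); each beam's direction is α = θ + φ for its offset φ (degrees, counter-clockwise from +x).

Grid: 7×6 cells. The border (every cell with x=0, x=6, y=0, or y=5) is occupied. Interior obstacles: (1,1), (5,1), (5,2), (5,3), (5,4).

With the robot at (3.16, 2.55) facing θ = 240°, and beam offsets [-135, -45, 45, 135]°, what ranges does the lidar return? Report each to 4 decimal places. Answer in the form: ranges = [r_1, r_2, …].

beam 1: φ=-135°, α=105°
  dir = (cos 105°, sin 105°) = (-0.2588, 0.9659); from cell (3,2)
  next x-line at t=0.6182, next y-line at t=0.4659; Δt_x=3.8637, Δt_y=1.0353
    y: enter (3,3) at t=0.4659
    x: enter (2,3) at t=0.6182
    y: enter (2,4) at t=1.5012
    y: enter (2,5) at t=2.5364 ← occupied
  → r_1 = 2.5364
beam 2: φ=-45°, α=195°
  dir = (cos 195°, sin 195°) = (-0.9659, -0.2588); from cell (3,2)
  next x-line at t=0.1656, next y-line at t=2.1250; Δt_x=1.0353, Δt_y=3.8637
    x: enter (2,2) at t=0.1656
    x: enter (1,2) at t=1.2009
    y: enter (1,1) at t=2.1250 ← occupied
  → r_2 = 2.1250
beam 3: φ=45°, α=285°
  dir = (cos 285°, sin 285°) = (0.2588, -0.9659); from cell (3,2)
  next x-line at t=3.2455, next y-line at t=0.5694; Δt_x=3.8637, Δt_y=1.0353
    y: enter (3,1) at t=0.5694
    y: enter (3,0) at t=1.6047 ← occupied
  → r_3 = 1.6047
beam 4: φ=135°, α=15°
  dir = (cos 15°, sin 15°) = (0.9659, 0.2588); from cell (3,2)
  next x-line at t=0.8696, next y-line at t=1.7387; Δt_x=1.0353, Δt_y=3.8637
    x: enter (4,2) at t=0.8696
    y: enter (4,3) at t=1.7387
    x: enter (5,3) at t=1.9049 ← occupied
  → r_4 = 1.9049

ranges = [2.5364, 2.1250, 1.6047, 1.9049]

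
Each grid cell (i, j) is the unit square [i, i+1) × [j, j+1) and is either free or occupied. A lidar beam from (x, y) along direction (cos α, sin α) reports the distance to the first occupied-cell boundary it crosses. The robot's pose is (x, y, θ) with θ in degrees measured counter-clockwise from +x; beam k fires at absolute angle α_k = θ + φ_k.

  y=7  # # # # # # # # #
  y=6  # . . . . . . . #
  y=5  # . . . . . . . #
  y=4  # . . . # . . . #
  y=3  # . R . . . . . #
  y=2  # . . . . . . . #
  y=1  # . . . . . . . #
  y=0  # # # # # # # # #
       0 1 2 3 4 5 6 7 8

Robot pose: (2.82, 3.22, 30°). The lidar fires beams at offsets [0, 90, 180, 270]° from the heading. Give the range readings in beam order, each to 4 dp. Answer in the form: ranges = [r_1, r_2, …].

beam 1: φ=0°, α=30°
  direction (0.8660, 0.5000); cell (2,3); t to first gridline: x 0.2078, y 1.5600 (then +1.1547 / +2.0000)
    (3,3) via x @ 0.2078
    (4,3) via x @ 1.3625
    (4,4) via y @ 1.5600  # hit
  → r_1 = 1.5600
beam 2: φ=90°, α=120°
  direction (-0.5000, 0.8660); cell (2,3); t to first gridline: x 1.6400, y 0.9007 (then +2.0000 / +1.1547)
    (2,4) via y @ 0.9007
    (1,4) via x @ 1.6400
    (1,5) via y @ 2.0554
    (1,6) via y @ 3.2101
    (0,6) via x @ 3.6400  # hit
  → r_2 = 3.6400
beam 3: φ=180°, α=210°
  direction (-0.8660, -0.5000); cell (2,3); t to first gridline: x 0.9469, y 0.4400 (then +1.1547 / +2.0000)
    (2,2) via y @ 0.4400
    (1,2) via x @ 0.9469
    (0,2) via x @ 2.1016  # hit
  → r_3 = 2.1016
beam 4: φ=270°, α=300°
  direction (0.5000, -0.8660); cell (2,3); t to first gridline: x 0.3600, y 0.2540 (then +2.0000 / +1.1547)
    (2,2) via y @ 0.2540
    (3,2) via x @ 0.3600
    (3,1) via y @ 1.4087
    (4,1) via x @ 2.3600
    (4,0) via y @ 2.5634  # hit
  → r_4 = 2.5634

ranges = [1.5600, 3.6400, 2.1016, 2.5634]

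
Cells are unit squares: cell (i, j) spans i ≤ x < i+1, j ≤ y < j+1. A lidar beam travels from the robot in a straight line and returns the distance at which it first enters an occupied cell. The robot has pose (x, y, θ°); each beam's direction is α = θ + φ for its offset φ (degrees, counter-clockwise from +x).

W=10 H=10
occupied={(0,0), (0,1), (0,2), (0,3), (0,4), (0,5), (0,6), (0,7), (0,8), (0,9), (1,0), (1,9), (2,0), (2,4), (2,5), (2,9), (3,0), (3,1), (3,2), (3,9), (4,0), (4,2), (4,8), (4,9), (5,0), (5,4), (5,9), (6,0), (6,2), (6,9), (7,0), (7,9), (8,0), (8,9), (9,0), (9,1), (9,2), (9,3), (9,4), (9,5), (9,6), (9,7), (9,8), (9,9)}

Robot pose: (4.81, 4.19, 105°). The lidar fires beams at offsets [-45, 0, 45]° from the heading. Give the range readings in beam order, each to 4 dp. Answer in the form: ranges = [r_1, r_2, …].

ranges = [0.3800, 4.9797, 2.0900]

beam 1: φ=-45°, α=60°
  d=(0.5000,0.8660)  start (4,4)  tX=0.3800 tY=0.9353  stride 1/|dx|=2.0000 1/|dy|=1.1547
    cross x-line → (5,4), t=0.3800 (wall)
  → r_1 = 0.3800
beam 2: φ=0°, α=105°
  d=(-0.2588,0.9659)  start (4,4)  tX=3.1296 tY=0.8386  stride 1/|dx|=3.8637 1/|dy|=1.0353
    cross y-line → (4,5), t=0.8386
    cross y-line → (4,6), t=1.8738
    cross y-line → (4,7), t=2.9091
    cross x-line → (3,7), t=3.1296
    cross y-line → (3,8), t=3.9444
    cross y-line → (3,9), t=4.9797 (wall)
  → r_2 = 4.9797
beam 3: φ=45°, α=150°
  d=(-0.8660,0.5000)  start (4,4)  tX=0.9353 tY=1.6200  stride 1/|dx|=1.1547 1/|dy|=2.0000
    cross x-line → (3,4), t=0.9353
    cross y-line → (3,5), t=1.6200
    cross x-line → (2,5), t=2.0900 (wall)
  → r_3 = 2.0900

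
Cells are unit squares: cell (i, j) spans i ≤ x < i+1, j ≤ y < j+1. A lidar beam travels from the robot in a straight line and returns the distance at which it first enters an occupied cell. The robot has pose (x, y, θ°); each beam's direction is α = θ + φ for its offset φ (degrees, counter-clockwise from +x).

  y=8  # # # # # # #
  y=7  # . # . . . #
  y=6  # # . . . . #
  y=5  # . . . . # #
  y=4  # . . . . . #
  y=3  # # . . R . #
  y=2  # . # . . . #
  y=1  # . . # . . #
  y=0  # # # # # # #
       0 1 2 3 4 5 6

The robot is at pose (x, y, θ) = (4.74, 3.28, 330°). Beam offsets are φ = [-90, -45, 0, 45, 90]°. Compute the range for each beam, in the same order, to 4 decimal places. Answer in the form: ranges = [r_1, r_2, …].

beam 1: φ=-90°, α=240°
  cosα=-0.5000 sinα=-0.8660 | (4,3) | tMaxX 1.4800 tMaxY 0.3233 | tΔX 2.0000 tΔY 1.1547
    t=0.3233 [y] (4,2)
    t=1.4780 [y] (4,1)
    t=1.4800 [x] (3,1) — stop
  → r_1 = 1.4800
beam 2: φ=-45°, α=285°
  cosα=0.2588 sinα=-0.9659 | (4,3) | tMaxX 1.0046 tMaxY 0.2899 | tΔX 3.8637 tΔY 1.0353
    t=0.2899 [y] (4,2)
    t=1.0046 [x] (5,2)
    t=1.3252 [y] (5,1)
    t=2.3604 [y] (5,0) — stop
  → r_2 = 2.3604
beam 3: φ=0°, α=330°
  cosα=0.8660 sinα=-0.5000 | (4,3) | tMaxX 0.3002 tMaxY 0.5600 | tΔX 1.1547 tΔY 2.0000
    t=0.3002 [x] (5,3)
    t=0.5600 [y] (5,2)
    t=1.4549 [x] (6,2) — stop
  → r_3 = 1.4549
beam 4: φ=45°, α=15°
  cosα=0.9659 sinα=0.2588 | (4,3) | tMaxX 0.2692 tMaxY 2.7819 | tΔX 1.0353 tΔY 3.8637
    t=0.2692 [x] (5,3)
    t=1.3044 [x] (6,3) — stop
  → r_4 = 1.3044
beam 5: φ=90°, α=60°
  cosα=0.5000 sinα=0.8660 | (4,3) | tMaxX 0.5200 tMaxY 0.8314 | tΔX 2.0000 tΔY 1.1547
    t=0.5200 [x] (5,3)
    t=0.8314 [y] (5,4)
    t=1.9861 [y] (5,5) — stop
  → r_5 = 1.9861

ranges = [1.4800, 2.3604, 1.4549, 1.3044, 1.9861]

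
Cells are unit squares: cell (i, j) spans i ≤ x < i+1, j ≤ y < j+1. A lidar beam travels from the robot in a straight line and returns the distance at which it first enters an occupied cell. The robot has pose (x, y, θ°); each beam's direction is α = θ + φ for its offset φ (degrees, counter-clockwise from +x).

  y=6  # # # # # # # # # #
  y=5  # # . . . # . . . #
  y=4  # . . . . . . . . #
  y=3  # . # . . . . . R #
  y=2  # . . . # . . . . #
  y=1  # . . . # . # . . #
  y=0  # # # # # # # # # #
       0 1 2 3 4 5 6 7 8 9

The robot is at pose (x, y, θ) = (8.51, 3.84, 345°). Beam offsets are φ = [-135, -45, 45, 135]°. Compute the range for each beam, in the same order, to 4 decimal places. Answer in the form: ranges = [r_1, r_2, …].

ranges = [4.0530, 0.9800, 0.5658, 2.4942]

beam 1: φ=-135°, α=210°
  cosα=-0.8660 sinα=-0.5000 | (8,3) | tMaxX 0.5889 tMaxY 1.6800 | tΔX 1.1547 tΔY 2.0000
    t=0.5889 [x] (7,3)
    t=1.6800 [y] (7,2)
    t=1.7436 [x] (6,2)
    t=2.8983 [x] (5,2)
    t=3.6800 [y] (5,1)
    t=4.0530 [x] (4,1) — stop
  → r_1 = 4.0530
beam 2: φ=-45°, α=300°
  cosα=0.5000 sinα=-0.8660 | (8,3) | tMaxX 0.9800 tMaxY 0.9699 | tΔX 2.0000 tΔY 1.1547
    t=0.9699 [y] (8,2)
    t=0.9800 [x] (9,2) — stop
  → r_2 = 0.9800
beam 3: φ=45°, α=30°
  cosα=0.8660 sinα=0.5000 | (8,3) | tMaxX 0.5658 tMaxY 0.3200 | tΔX 1.1547 tΔY 2.0000
    t=0.3200 [y] (8,4)
    t=0.5658 [x] (9,4) — stop
  → r_3 = 0.5658
beam 4: φ=135°, α=120°
  cosα=-0.5000 sinα=0.8660 | (8,3) | tMaxX 1.0200 tMaxY 0.1848 | tΔX 2.0000 tΔY 1.1547
    t=0.1848 [y] (8,4)
    t=1.0200 [x] (7,4)
    t=1.3395 [y] (7,5)
    t=2.4942 [y] (7,6) — stop
  → r_4 = 2.4942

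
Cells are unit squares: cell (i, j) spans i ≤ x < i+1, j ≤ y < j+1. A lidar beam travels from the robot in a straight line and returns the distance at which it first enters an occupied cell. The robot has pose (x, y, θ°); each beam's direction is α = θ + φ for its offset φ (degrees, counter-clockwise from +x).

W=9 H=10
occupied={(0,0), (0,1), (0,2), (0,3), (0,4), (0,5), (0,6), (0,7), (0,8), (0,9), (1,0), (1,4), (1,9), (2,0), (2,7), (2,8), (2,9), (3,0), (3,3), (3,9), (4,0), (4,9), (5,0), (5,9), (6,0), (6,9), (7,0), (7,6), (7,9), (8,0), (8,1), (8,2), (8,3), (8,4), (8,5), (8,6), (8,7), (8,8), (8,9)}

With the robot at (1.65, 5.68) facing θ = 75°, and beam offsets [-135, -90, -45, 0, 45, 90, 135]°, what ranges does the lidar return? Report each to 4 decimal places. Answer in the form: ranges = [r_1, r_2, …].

ranges = [2.7000, 6.5740, 6.6400, 1.3666, 1.3000, 0.6729, 0.7506]

beam 1: φ=-135°, α=300°
  d=(0.5000,-0.8660)  start (1,5)  tX=0.7000 tY=0.7852  stride 1/|dx|=2.0000 1/|dy|=1.1547
    cross x-line → (2,5), t=0.7000
    cross y-line → (2,4), t=0.7852
    cross y-line → (2,3), t=1.9399
    cross x-line → (3,3), t=2.7000 (wall)
  → r_1 = 2.7000
beam 2: φ=-90°, α=345°
  d=(0.9659,-0.2588)  start (1,5)  tX=0.3623 tY=2.6273  stride 1/|dx|=1.0353 1/|dy|=3.8637
    cross x-line → (2,5), t=0.3623
    cross x-line → (3,5), t=1.3976
    cross x-line → (4,5), t=2.4329
    cross y-line → (4,4), t=2.6273
    cross x-line → (5,4), t=3.4682
    cross x-line → (6,4), t=4.5035
    cross x-line → (7,4), t=5.5387
    cross y-line → (7,3), t=6.4910
    cross x-line → (8,3), t=6.5740 (wall)
  → r_2 = 6.5740
beam 3: φ=-45°, α=30°
  d=(0.8660,0.5000)  start (1,5)  tX=0.4041 tY=0.6400  stride 1/|dx|=1.1547 1/|dy|=2.0000
    cross x-line → (2,5), t=0.4041
    cross y-line → (2,6), t=0.6400
    cross x-line → (3,6), t=1.5588
    cross y-line → (3,7), t=2.6400
    cross x-line → (4,7), t=2.7135
    cross x-line → (5,7), t=3.8682
    cross y-line → (5,8), t=4.6400
    cross x-line → (6,8), t=5.0229
    cross x-line → (7,8), t=6.1776
    cross y-line → (7,9), t=6.6400 (wall)
  → r_3 = 6.6400
beam 4: φ=0°, α=75°
  d=(0.2588,0.9659)  start (1,5)  tX=1.3523 tY=0.3313  stride 1/|dx|=3.8637 1/|dy|=1.0353
    cross y-line → (1,6), t=0.3313
    cross x-line → (2,6), t=1.3523
    cross y-line → (2,7), t=1.3666 (wall)
  → r_4 = 1.3666
beam 5: φ=45°, α=120°
  d=(-0.5000,0.8660)  start (1,5)  tX=1.3000 tY=0.3695  stride 1/|dx|=2.0000 1/|dy|=1.1547
    cross y-line → (1,6), t=0.3695
    cross x-line → (0,6), t=1.3000 (wall)
  → r_5 = 1.3000
beam 6: φ=90°, α=165°
  d=(-0.9659,0.2588)  start (1,5)  tX=0.6729 tY=1.2364  stride 1/|dx|=1.0353 1/|dy|=3.8637
    cross x-line → (0,5), t=0.6729 (wall)
  → r_6 = 0.6729
beam 7: φ=135°, α=210°
  d=(-0.8660,-0.5000)  start (1,5)  tX=0.7506 tY=1.3600  stride 1/|dx|=1.1547 1/|dy|=2.0000
    cross x-line → (0,5), t=0.7506 (wall)
  → r_7 = 0.7506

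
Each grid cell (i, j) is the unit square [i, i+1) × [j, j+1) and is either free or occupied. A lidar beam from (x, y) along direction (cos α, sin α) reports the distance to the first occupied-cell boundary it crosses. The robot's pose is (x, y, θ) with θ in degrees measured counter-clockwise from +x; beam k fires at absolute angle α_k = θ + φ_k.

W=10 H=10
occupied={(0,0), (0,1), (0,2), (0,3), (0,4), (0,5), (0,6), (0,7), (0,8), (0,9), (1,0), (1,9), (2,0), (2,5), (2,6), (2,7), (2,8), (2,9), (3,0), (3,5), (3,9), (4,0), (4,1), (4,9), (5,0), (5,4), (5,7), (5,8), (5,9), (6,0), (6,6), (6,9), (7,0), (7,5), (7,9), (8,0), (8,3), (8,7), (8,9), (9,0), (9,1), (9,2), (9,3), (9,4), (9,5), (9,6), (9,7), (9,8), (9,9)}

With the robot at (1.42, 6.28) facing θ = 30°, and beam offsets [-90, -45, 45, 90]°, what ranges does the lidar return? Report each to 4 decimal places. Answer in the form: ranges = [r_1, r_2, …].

beam 1: φ=-90°, α=300°
  cosα=0.5000 sinα=-0.8660 | (1,6) | tMaxX 1.1600 tMaxY 0.3233 | tΔX 2.0000 tΔY 1.1547
    t=0.3233 [y] (1,5)
    t=1.1600 [x] (2,5) — stop
  → r_1 = 1.1600
beam 2: φ=-45°, α=345°
  cosα=0.9659 sinα=-0.2588 | (1,6) | tMaxX 0.6005 tMaxY 1.0818 | tΔX 1.0353 tΔY 3.8637
    t=0.6005 [x] (2,6) — stop
  → r_2 = 0.6005
beam 3: φ=45°, α=75°
  cosα=0.2588 sinα=0.9659 | (1,6) | tMaxX 2.2409 tMaxY 0.7454 | tΔX 3.8637 tΔY 1.0353
    t=0.7454 [y] (1,7)
    t=1.7807 [y] (1,8)
    t=2.2409 [x] (2,8) — stop
  → r_3 = 2.2409
beam 4: φ=90°, α=120°
  cosα=-0.5000 sinα=0.8660 | (1,6) | tMaxX 0.8400 tMaxY 0.8314 | tΔX 2.0000 tΔY 1.1547
    t=0.8314 [y] (1,7)
    t=0.8400 [x] (0,7) — stop
  → r_4 = 0.8400

ranges = [1.1600, 0.6005, 2.2409, 0.8400]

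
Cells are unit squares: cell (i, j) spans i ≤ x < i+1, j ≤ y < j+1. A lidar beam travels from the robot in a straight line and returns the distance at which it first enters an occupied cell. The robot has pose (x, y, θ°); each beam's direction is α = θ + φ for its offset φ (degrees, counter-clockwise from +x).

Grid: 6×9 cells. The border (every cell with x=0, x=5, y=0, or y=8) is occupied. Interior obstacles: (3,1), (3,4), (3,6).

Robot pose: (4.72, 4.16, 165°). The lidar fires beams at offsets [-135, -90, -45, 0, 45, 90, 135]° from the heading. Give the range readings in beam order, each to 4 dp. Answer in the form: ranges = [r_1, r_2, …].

beam 1: φ=-135°, α=30°
  d=(0.8660,0.5000)  start (4,4)  tX=0.3233 tY=1.6800  stride 1/|dx|=1.1547 1/|dy|=2.0000
    cross x-line → (5,4), t=0.3233 (wall)
  → r_1 = 0.3233
beam 2: φ=-90°, α=75°
  d=(0.2588,0.9659)  start (4,4)  tX=1.0818 tY=0.8696  stride 1/|dx|=3.8637 1/|dy|=1.0353
    cross y-line → (4,5), t=0.8696
    cross x-line → (5,5), t=1.0818 (wall)
  → r_2 = 1.0818
beam 3: φ=-45°, α=120°
  d=(-0.5000,0.8660)  start (4,4)  tX=1.4400 tY=0.9699  stride 1/|dx|=2.0000 1/|dy|=1.1547
    cross y-line → (4,5), t=0.9699
    cross x-line → (3,5), t=1.4400
    cross y-line → (3,6), t=2.1246 (wall)
  → r_3 = 2.1246
beam 4: φ=0°, α=165°
  d=(-0.9659,0.2588)  start (4,4)  tX=0.7454 tY=3.2455  stride 1/|dx|=1.0353 1/|dy|=3.8637
    cross x-line → (3,4), t=0.7454 (wall)
  → r_4 = 0.7454
beam 5: φ=45°, α=210°
  d=(-0.8660,-0.5000)  start (4,4)  tX=0.8314 tY=0.3200  stride 1/|dx|=1.1547 1/|dy|=2.0000
    cross y-line → (4,3), t=0.3200
    cross x-line → (3,3), t=0.8314
    cross x-line → (2,3), t=1.9861
    cross y-line → (2,2), t=2.3200
    cross x-line → (1,2), t=3.1408
    cross x-line → (0,2), t=4.2955 (wall)
  → r_5 = 4.2955
beam 6: φ=90°, α=255°
  d=(-0.2588,-0.9659)  start (4,4)  tX=2.7819 tY=0.1656  stride 1/|dx|=3.8637 1/|dy|=1.0353
    cross y-line → (4,3), t=0.1656
    cross y-line → (4,2), t=1.2009
    cross y-line → (4,1), t=2.2362
    cross x-line → (3,1), t=2.7819 (wall)
  → r_6 = 2.7819
beam 7: φ=135°, α=300°
  d=(0.5000,-0.8660)  start (4,4)  tX=0.5600 tY=0.1848  stride 1/|dx|=2.0000 1/|dy|=1.1547
    cross y-line → (4,3), t=0.1848
    cross x-line → (5,3), t=0.5600 (wall)
  → r_7 = 0.5600

ranges = [0.3233, 1.0818, 2.1246, 0.7454, 4.2955, 2.7819, 0.5600]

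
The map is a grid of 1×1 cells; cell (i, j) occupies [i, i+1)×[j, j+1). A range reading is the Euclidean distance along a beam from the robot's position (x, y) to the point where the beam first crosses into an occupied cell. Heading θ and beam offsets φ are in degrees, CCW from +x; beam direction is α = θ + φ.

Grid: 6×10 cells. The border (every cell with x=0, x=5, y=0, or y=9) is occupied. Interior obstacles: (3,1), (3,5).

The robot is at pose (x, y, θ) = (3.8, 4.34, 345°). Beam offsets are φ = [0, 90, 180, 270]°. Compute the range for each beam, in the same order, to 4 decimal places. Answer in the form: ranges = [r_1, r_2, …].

ranges = [1.2423, 0.6833, 2.8988, 2.4225]

beam 1: φ=0°, α=345°
  dir = (cos 345°, sin 345°) = (0.9659, -0.2588); from cell (3,4)
  next x-line at t=0.2071, next y-line at t=1.3137; Δt_x=1.0353, Δt_y=3.8637
    x: enter (4,4) at t=0.2071
    x: enter (5,4) at t=1.2423 ← occupied
  → r_1 = 1.2423
beam 2: φ=90°, α=75°
  dir = (cos 75°, sin 75°) = (0.2588, 0.9659); from cell (3,4)
  next x-line at t=0.7727, next y-line at t=0.6833; Δt_x=3.8637, Δt_y=1.0353
    y: enter (3,5) at t=0.6833 ← occupied
  → r_2 = 0.6833
beam 3: φ=180°, α=165°
  dir = (cos 165°, sin 165°) = (-0.9659, 0.2588); from cell (3,4)
  next x-line at t=0.8282, next y-line at t=2.5500; Δt_x=1.0353, Δt_y=3.8637
    x: enter (2,4) at t=0.8282
    x: enter (1,4) at t=1.8635
    y: enter (1,5) at t=2.5500
    x: enter (0,5) at t=2.8988 ← occupied
  → r_3 = 2.8988
beam 4: φ=270°, α=255°
  dir = (cos 255°, sin 255°) = (-0.2588, -0.9659); from cell (3,4)
  next x-line at t=3.0910, next y-line at t=0.3520; Δt_x=3.8637, Δt_y=1.0353
    y: enter (3,3) at t=0.3520
    y: enter (3,2) at t=1.3873
    y: enter (3,1) at t=2.4225 ← occupied
  → r_4 = 2.4225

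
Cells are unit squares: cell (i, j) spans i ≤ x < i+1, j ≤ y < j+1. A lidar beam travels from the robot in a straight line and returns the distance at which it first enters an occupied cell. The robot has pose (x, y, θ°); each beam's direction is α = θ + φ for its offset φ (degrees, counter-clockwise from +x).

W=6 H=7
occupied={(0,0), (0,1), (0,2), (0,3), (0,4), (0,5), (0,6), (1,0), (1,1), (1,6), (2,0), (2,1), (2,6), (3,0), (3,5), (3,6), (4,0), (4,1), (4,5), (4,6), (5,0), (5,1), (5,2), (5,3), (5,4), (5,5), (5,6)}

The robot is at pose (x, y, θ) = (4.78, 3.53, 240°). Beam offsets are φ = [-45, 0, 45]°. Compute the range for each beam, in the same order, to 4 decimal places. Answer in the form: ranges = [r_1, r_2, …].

beam 1: φ=-45°, α=195°
  d=(-0.9659,-0.2588)  start (4,3)  tX=0.8075 tY=2.0478  stride 1/|dx|=1.0353 1/|dy|=3.8637
    cross x-line → (3,3), t=0.8075
    cross x-line → (2,3), t=1.8428
    cross y-line → (2,2), t=2.0478
    cross x-line → (1,2), t=2.8781
    cross x-line → (0,2), t=3.9133 (wall)
  → r_1 = 3.9133
beam 2: φ=0°, α=240°
  d=(-0.5000,-0.8660)  start (4,3)  tX=1.5600 tY=0.6120  stride 1/|dx|=2.0000 1/|dy|=1.1547
    cross y-line → (4,2), t=0.6120
    cross x-line → (3,2), t=1.5600
    cross y-line → (3,1), t=1.7667
    cross y-line → (3,0), t=2.9214 (wall)
  → r_2 = 2.9214
beam 3: φ=45°, α=285°
  d=(0.2588,-0.9659)  start (4,3)  tX=0.8500 tY=0.5487  stride 1/|dx|=3.8637 1/|dy|=1.0353
    cross y-line → (4,2), t=0.5487
    cross x-line → (5,2), t=0.8500 (wall)
  → r_3 = 0.8500

ranges = [3.9133, 2.9214, 0.8500]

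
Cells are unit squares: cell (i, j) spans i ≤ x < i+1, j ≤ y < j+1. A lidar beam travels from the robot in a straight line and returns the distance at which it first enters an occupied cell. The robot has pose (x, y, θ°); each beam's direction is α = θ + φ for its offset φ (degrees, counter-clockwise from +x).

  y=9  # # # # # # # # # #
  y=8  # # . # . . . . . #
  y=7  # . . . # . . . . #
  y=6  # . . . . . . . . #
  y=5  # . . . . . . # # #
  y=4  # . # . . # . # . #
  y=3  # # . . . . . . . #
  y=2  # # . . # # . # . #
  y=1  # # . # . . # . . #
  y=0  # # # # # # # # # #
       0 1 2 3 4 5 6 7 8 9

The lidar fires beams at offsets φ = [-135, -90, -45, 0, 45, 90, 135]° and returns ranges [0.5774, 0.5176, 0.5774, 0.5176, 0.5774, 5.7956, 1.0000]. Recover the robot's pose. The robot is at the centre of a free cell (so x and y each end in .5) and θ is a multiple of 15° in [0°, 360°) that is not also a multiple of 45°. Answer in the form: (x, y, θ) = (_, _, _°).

The pose lattice has 48·16 = 768 candidates. Test each by forward raycasting.
  (5.5, 3.5, 285°): beam 1 = 2.8868 ≠ 0.5774 ✗
  (6.5, 6.5, 210°): beam 1 = 2.5882 ≠ 0.5774 ✗
  (3.5, 2.5, 345°): beam 1 = 1.7321 ≠ 0.5774 ✗
  (8.5, 4.5, 60°): beam 1 = 1.9319 ≠ 0.5774 ✗
  …
  (2.5, 1.5, 345°): r_1=0.5774, r_2=0.5176, r_3=0.5774, r_4=0.5176, r_5=0.5774, r_6=5.7956, r_7=1.0000 — all match ✓
Only this pose fits every beam.

(x, y, θ) = (2.5, 1.5, 345°)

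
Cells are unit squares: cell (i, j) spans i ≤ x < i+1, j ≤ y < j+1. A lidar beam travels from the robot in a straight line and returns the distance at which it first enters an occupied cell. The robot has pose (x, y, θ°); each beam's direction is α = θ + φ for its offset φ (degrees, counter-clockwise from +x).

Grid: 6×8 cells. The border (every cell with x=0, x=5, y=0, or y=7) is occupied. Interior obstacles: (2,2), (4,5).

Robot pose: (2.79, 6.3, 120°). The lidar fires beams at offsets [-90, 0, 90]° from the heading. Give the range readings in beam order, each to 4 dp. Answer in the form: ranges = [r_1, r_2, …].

ranges = [1.4000, 0.8083, 2.0669]

beam 1: φ=-90°, α=30°
  d=(0.8660,0.5000)  start (2,6)  tX=0.2425 tY=1.4000  stride 1/|dx|=1.1547 1/|dy|=2.0000
    cross x-line → (3,6), t=0.2425
    cross x-line → (4,6), t=1.3972
    cross y-line → (4,7), t=1.4000 (wall)
  → r_1 = 1.4000
beam 2: φ=0°, α=120°
  d=(-0.5000,0.8660)  start (2,6)  tX=1.5800 tY=0.8083  stride 1/|dx|=2.0000 1/|dy|=1.1547
    cross y-line → (2,7), t=0.8083 (wall)
  → r_2 = 0.8083
beam 3: φ=90°, α=210°
  d=(-0.8660,-0.5000)  start (2,6)  tX=0.9122 tY=0.6000  stride 1/|dx|=1.1547 1/|dy|=2.0000
    cross y-line → (2,5), t=0.6000
    cross x-line → (1,5), t=0.9122
    cross x-line → (0,5), t=2.0669 (wall)
  → r_3 = 2.0669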